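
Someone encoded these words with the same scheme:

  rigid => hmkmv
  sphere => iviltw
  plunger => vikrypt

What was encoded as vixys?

The output letters match the input read backwards, each shifted +4: rigid reversed is digir. Two steps: reverse the string, then apply a Caesar shift of +4.
Reversing it on vixys: shift back: v−4=r, i−4=e, x−4=t, y−4=u, s−4=o → retuo; then reverse → outer.

outer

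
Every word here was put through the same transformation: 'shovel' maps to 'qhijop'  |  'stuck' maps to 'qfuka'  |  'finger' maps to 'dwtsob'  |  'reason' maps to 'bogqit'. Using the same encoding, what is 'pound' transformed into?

This is an affine cipher: with a=0,…,z=25, each position x becomes (15x+6) mod 26.
On pound: p(15)→15·15+6≡23=x; o(14)→15·14+6≡8=i; u(20)→15·20+6≡20=u; n(13)→15·13+6≡19=t; d(3)→15·3+6≡25=z (all mod 26).

xiutz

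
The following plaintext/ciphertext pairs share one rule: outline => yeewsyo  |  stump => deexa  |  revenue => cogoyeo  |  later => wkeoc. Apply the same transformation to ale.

kwo

Vowels shift forward by 10 and consonants shift forward by 11.
Applying it to ale: a(vowel)+10=k, l(cons)+11=w, e(vowel)+10=o.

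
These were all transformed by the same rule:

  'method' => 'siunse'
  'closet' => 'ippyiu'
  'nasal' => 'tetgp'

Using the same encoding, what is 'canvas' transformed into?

ieobet

The shifts repeat in a cycle of length 3: positions 0,1,… shift by +6, +4, +1, then the pattern repeats.
Applying it to canvas: c+6=i, a+4=e, n+1=o, v+6=b, a+4=e, s+1=t.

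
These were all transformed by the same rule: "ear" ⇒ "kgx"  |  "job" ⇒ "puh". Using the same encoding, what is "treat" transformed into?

Every letter moves 6 places later in the alphabet, wrapping around z→a.
Applying it to treat: t+6=z, r+6=x, e+6=k, a+6=g, t+6=z.

zxkgz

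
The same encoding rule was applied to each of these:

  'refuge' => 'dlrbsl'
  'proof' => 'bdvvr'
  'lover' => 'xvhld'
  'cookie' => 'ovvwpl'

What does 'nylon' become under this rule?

The shift depends on letter class: consonant r→d is +12, but vowel e→l is +7. Vowels shift forward by 7 and consonants shift forward by 12.
For nylon: n(cons)+12=z, y(cons)+12=k, l(cons)+12=x, o(vowel)+7=v, n(cons)+12=z.

zkxvz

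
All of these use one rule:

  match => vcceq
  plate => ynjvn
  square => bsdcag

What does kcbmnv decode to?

A repeating key of period 2 is used — shifts +9, +2 over and over.
Decoding kcbmnv: k−9=b, c−2=a, b−9=s, m−2=k, n−9=e, v−2=t.

basket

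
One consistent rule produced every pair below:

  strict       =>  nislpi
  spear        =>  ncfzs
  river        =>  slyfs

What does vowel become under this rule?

yhtfw

Treating letters as 0–25, the rule is x ↦ 21x + 25 (mod 26).
On vowel: v(21)→21·21+25≡24=y; o(14)→21·14+25≡7=h; w(22)→21·22+25≡19=t; e(4)→21·4+25≡5=f; l(11)→21·11+25≡22=w (all mod 26).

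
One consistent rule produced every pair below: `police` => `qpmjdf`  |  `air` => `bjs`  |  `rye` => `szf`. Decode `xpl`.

wok

Compare letters: p→q is +1, o→p is +1, l→m is +1 — a constant shift. It's a constant shift of +1 (ROT1).
Decoding xpl: x−1=w, p−1=o, l−1=k.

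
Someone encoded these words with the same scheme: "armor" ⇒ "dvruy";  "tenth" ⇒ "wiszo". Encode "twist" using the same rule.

wanya

In armor: a→d is +3, r→v is +4, m→r is +5, o→u is +6 — the shift increases by 1 each position. Each letter shifts forward by (position + 3), i.e. 3, 4, 5, … — the shift grows by one for each successive letter.
On twist: t+3=w, w+4=a, i+5=n, s+6=y, t+7=a.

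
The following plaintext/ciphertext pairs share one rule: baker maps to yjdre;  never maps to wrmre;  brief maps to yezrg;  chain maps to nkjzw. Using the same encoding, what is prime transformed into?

aezhr

b(1)→y(24) and a(0)→j(9) fit y≡15x+9 (mod 26); the inverse of 15 mod 26 is 7. This is an affine cipher: with a=0,…,z=25, each position x becomes (15x+9) mod 26.
On prime: p(15)→15·15+9≡0=a; r(17)→15·17+9≡4=e; i(8)→15·8+9≡25=z; m(12)→15·12+9≡7=h; e(4)→15·4+9≡17=r (all mod 26).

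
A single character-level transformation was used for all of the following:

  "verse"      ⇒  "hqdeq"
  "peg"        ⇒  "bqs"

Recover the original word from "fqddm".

terra

It's a constant shift of +12 (ROT12).
Undoing it on fqddm: f−12=t, q−12=e, d−12=r, d−12=r, m−12=a.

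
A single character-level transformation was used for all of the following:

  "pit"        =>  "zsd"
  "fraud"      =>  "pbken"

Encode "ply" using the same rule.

zvi

Compare letters: p→z is +10, i→s is +10, t→d is +10 — a constant shift. It's a constant shift of +10 (ROT10).
On ply: p+10=z, l+10=v, y+10=i.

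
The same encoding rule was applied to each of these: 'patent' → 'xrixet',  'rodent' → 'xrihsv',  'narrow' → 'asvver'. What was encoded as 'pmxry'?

until

The output letters match the input read backwards, each shifted +4: patent reversed is tnetap. Read the word backwards and shift each letter +4.
Undoing it on pmxry: shift back: p−4=l, m−4=i, x−4=t, r−4=n, y−4=u → litnu; then reverse → until.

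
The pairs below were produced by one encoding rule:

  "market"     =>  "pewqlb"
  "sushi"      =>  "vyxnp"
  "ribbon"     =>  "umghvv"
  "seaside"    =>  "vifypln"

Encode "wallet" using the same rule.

In market: m→p is +3, a→e is +4, r→w is +5, k→q is +6 — the shift increases by 1 each position. Each letter shifts forward by (position + 3), i.e. 3, 4, 5, … — the shift grows by one for each successive letter.
On wallet: w+3=z, a+4=e, l+5=q, l+6=r, e+7=l, t+8=b.

zeqrlb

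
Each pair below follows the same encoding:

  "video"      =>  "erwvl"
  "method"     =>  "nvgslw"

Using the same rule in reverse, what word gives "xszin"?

Each pair mirrors across the alphabet (v↔e, i↔r, d↔w): positions sum to 25. Letters are reflected about the middle of the alphabet (position → 25−position): Atbash.
Decoding xszin: x↔c, s↔h, z↔a, i↔r, n↔m.

charm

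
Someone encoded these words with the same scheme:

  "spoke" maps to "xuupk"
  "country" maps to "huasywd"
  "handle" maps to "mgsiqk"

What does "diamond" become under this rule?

iogrusi

The shift depends on letter class: consonant s→x is +5, but vowel o→u is +6. Two shifts are in play — +6 for a/e/i/o/u, +5 for every other letter.
On diamond: d(cons)+5=i, i(vowel)+6=o, a(vowel)+6=g, m(cons)+5=r, o(vowel)+6=u, n(cons)+5=s, d(cons)+5=i.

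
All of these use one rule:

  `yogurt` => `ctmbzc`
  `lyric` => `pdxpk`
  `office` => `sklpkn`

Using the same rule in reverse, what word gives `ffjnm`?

badge

Each letter shifts forward by (position + 4), i.e. 4, 5, 6, … — the shift grows by one for each successive letter.
Undoing it on ffjnm: f−4=b, f−5=a, j−6=d, n−7=g, m−8=e.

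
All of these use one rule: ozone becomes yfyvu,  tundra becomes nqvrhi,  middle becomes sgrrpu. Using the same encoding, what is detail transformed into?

This is an affine cipher: with a=0,…,z=25, each position x becomes (3x+8) mod 26.
On detail: d(3)→3·3+8≡17=r; e(4)→3·4+8≡20=u; t(19)→3·19+8≡13=n; a(0)→3·0+8≡8=i; i(8)→3·8+8≡6=g; l(11)→3·11+8≡15=p (all mod 26).

runigp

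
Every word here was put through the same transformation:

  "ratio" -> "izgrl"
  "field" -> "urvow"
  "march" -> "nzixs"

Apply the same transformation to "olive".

lorev

Each pair mirrors across the alphabet (r↔i, a↔z, t↔g): positions sum to 25. Each letter is replaced by its mirror in the alphabet: a↔z, b↔y, c↔x, and so on (the Atbash cipher).
Applying it to olive: o↔l, l↔o, i↔r, v↔e, e↔v.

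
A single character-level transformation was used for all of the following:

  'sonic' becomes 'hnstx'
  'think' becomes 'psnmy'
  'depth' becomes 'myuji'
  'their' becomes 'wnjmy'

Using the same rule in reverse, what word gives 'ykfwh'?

craft

The output letters match the input read backwards, each shifted +5: sonic reversed is cinos. The word is reversed, then every letter is shifted forward by 5.
Undoing it on ykfwh: shift back: y−5=t, k−5=f, f−5=a, w−5=r, h−5=c → tfarc; then reverse → craft.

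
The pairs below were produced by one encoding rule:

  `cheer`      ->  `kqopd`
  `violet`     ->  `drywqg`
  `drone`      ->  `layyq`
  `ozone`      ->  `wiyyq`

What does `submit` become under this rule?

Letter i (0-indexed) is shifted by i+8, so successive shifts are 8, 9, 10, ….
Applying it to submit: s+8=a, u+9=d, b+10=l, m+11=x, i+12=u, t+13=g.

adlxug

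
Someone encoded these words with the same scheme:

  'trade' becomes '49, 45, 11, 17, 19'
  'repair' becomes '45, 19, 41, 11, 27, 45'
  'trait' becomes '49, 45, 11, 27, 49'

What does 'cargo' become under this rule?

15, 11, 45, 23, 39

t(#20)→49 and r(#18)→45: differences scale by 2, so n = 2·pos + 9. The formula is n = 2×(alphabet index, a=1) + 9.
For cargo: c=3→15, a=1→11, r=18→45, g=7→23, o=15→39.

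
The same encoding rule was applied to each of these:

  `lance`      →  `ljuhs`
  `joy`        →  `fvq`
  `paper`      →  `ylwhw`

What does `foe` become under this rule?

The output letters match the input read backwards, each shifted +7: lance reversed is ecnal. Read the word backwards and shift each letter +7.
On foe: reverse → eof; then shift: e+7=l, o+7=v, f+7=m.

lvm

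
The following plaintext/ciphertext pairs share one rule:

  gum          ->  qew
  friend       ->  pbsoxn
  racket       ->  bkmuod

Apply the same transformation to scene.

Compare letters: g→q is +10, u→e is +10, m→w is +10 — a constant shift. This is a Caesar cipher with shift 10.
On scene: s+10=c, c+10=m, e+10=o, n+10=x, e+10=o.

cmoxo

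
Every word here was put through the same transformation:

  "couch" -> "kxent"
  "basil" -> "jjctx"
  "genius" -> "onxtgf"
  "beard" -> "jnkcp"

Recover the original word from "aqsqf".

The shift increases by 1 at each position, starting from +8: 8, 9, 10, ….
Reversing it on aqsqf: a−8=s, q−9=h, s−10=i, q−11=f, f−12=t.

shift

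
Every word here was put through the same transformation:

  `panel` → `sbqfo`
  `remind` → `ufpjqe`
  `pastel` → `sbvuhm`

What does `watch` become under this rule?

Shifts by position in panel: pos 0: p→s (+3), pos 1: a→b (+1), pos 2: n→q (+3), pos 3: e→f (+1) — repeating every 2. It's a Vigenère-style cipher with numeric key [3,1]: position i shifts by key[i mod 2].
Applying it to watch: w+3=z, a+1=b, t+3=w, c+1=d, h+3=k.

zbwdk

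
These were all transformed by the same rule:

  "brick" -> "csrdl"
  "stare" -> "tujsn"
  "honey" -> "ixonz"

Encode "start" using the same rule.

Vowels shift forward by 9 and consonants shift forward by 1.
For start: s(cons)+1=t, t(cons)+1=u, a(vowel)+9=j, r(cons)+1=s, t(cons)+1=u.

tujsu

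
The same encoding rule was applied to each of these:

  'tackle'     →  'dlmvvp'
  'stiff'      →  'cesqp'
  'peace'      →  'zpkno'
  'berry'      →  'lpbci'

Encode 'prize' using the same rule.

Shifts by position in tackle: pos 0: t→d (+10), pos 1: a→l (+11), pos 2: c→m (+10), pos 3: k→v (+11) — repeating every 2. It's a Vigenère-style cipher with numeric key [10,11]: position i shifts by key[i mod 2].
For prize: p+10=z, r+11=c, i+10=s, z+11=k, e+10=o.

zcsko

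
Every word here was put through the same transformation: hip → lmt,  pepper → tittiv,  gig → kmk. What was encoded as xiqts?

This is a Caesar cipher with shift 4.
Decoding xiqts: x−4=t, i−4=e, q−4=m, t−4=p, s−4=o.

tempo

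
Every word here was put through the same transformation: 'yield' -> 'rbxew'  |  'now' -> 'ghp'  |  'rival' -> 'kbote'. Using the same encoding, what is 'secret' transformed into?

lxvkxm

It's a constant shift of +19 (ROT19).
For secret: s+19=l, e+19=x, c+19=v, r+19=k, e+19=x, t+19=m.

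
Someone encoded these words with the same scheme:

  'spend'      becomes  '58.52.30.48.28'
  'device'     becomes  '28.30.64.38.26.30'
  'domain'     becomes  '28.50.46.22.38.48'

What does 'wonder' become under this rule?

66.50.48.28.30.56

s(#19)→58 and p(#16)→52: differences scale by 2, so n = 2·pos + 20. The formula is n = 2×(alphabet index, a=1) + 20.
On wonder: w=23→66, o=15→50, n=14→48, d=4→28, e=5→30, r=18→56.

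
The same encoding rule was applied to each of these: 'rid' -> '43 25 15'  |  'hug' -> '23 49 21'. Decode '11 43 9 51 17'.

r(#18)→43 and i(#9)→25: differences scale by 2, so n = 2·pos + 7. With a=1..z=26, the number is 2·pos + 7.
Undoing it on 11 43 9 51 17: 11→(11−7)÷2=2=b, 43→(43−7)÷2=18=r, 9→(9−7)÷2=1=a, 51→(51−7)÷2=22=v, 17→(17−7)÷2=5=e.

brave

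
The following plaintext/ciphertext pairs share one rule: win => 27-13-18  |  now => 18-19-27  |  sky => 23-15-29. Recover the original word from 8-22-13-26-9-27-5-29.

driveway

w is letter #23 and maps to 27: an offset of 4. Letters become their 1-based position plus 4 (so a→5, b→6, …).
Decoding 8-22-13-26-9-27-5-29: 8→(8−4)÷1=4=d, 22→(22−4)÷1=18=r, 13→(13−4)÷1=9=i, 26→(26−4)÷1=22=v, 9→(9−4)÷1=5=e, 27→(27−4)÷1=23=w, 5→(5−4)÷1=1=a, 29→(29−4)÷1=25=y.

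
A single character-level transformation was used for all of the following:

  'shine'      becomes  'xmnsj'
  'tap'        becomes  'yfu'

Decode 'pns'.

kin

Compare letters: s→x is +5, h→m is +5, i→n is +5 — a constant shift. This is a Caesar cipher with shift 5.
Undoing it on pns: p−5=k, n−5=i, s−5=n.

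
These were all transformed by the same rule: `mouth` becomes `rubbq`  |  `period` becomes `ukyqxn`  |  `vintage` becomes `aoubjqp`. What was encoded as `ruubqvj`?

In mouth: m→r is +5, o→u is +6, u→b is +7, t→b is +8 — the shift increases by 1 each position. The shift increases by 1 at each position, starting from +5: 5, 6, 7, ….
Undoing it on ruubqvj: r−5=m, u−6=o, u−7=n, b−8=t, q−9=h, v−10=l, j−11=y.

monthly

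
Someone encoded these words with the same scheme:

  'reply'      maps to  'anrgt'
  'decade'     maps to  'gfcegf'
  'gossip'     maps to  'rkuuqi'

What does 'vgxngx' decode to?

velvet

The output letters match the input read backwards, each shifted +2: reply reversed is ylper. The word is reversed, then every letter is shifted forward by 2.
Decoding vgxngx: shift back: v−2=t, g−2=e, x−2=v, n−2=l, g−2=e, x−2=v → tevlev; then reverse → velvet.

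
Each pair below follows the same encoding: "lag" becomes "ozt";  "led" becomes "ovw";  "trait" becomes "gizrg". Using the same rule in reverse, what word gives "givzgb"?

Each pair mirrors across the alphabet (l↔o, a↔z, g↔t): positions sum to 25. Letters are reflected about the middle of the alphabet (position → 25−position): Atbash.
Reversing it on givzgb: g↔t, i↔r, v↔e, z↔a, g↔t, b↔y.

treaty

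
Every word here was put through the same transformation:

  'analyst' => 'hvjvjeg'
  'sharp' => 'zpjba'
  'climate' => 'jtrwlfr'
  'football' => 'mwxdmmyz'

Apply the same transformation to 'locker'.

swlupd

In analyst: a→h is +7, n→v is +8, a→j is +9, l→v is +10 — the shift increases by 1 each position. The shift increases by 1 at each position, starting from +7: 7, 8, 9, ….
Applying it to locker: l+7=s, o+8=w, c+9=l, k+10=u, e+11=p, r+12=d.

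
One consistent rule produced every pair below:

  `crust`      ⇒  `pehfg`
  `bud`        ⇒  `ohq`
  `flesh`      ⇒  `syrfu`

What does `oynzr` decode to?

Compare letters: c→p is +13, r→e is +13, u→h is +13 — a constant shift. Every letter moves 13 places later in the alphabet, wrapping around z→a.
Decoding oynzr: o−13=b, y−13=l, n−13=a, z−13=m, r−13=e.

blame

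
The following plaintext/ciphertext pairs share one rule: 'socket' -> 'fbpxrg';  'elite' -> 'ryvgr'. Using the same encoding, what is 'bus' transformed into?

ohf

Compare letters: s→f is +13, o→b is +13, c→p is +13 — a constant shift. Each letter is shifted forward by 13 in the alphabet (a Caesar shift of +13).
For bus: b+13=o, u+13=h, s+13=f.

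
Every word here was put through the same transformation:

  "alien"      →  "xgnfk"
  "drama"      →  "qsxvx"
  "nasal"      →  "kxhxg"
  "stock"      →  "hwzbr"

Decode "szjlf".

rogue

a(0)→x(23) and l(11)→g(6) fit y≡15x+23 (mod 26); the inverse of 15 mod 26 is 7. This is an affine cipher: with a=0,…,z=25, each position x becomes (15x+23) mod 26.
Reversing it on szjlf: s(18)→7·(18−23)≡17=r; z(25)→7·(25−23)≡14=o; j(9)→7·(9−23)≡6=g; l(11)→7·(11−23)≡20=u; f(5)→7·(5−23)≡4=e (all mod 26).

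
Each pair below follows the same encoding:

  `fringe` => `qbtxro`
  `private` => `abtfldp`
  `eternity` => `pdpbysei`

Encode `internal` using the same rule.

A repeating key of period 2 is used — shifts +11, +10 over and over.
For internal: i+11=t, n+10=x, t+11=e, e+10=o, r+11=c, n+10=x, a+11=l, l+10=v.

txeocxlv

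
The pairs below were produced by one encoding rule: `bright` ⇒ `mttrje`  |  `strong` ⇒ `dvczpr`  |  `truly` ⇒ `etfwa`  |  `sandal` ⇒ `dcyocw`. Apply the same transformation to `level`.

wggpn

The shifts repeat in a cycle of length 3: positions 0,1,… shift by +11, +2, +11, then the pattern repeats.
For level: l+11=w, e+2=g, v+11=g, e+11=p, l+2=n.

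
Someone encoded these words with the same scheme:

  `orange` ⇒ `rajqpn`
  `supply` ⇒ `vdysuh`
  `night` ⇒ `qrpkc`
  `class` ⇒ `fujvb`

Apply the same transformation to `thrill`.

wqaluu

Shifts by position in orange: pos 0: o→r (+3), pos 1: r→a (+9), pos 2: a→j (+9), pos 3: n→q (+3), pos 4: g→p (+9), pos 5: e→n (+9) — repeating every 3. A repeating key of period 3 is used — shifts +3, +9, +9 over and over.
For thrill: t+3=w, h+9=q, r+9=a, i+3=l, l+9=u, l+9=u.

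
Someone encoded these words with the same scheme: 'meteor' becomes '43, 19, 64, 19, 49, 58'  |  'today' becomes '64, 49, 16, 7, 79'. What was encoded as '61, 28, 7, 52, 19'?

m(#13)→43 and e(#5)→19: differences scale by 3, so n = 3·pos + 4. The formula is n = 3×(alphabet index, a=1) + 4.
Reversing it on 61, 28, 7, 52, 19: 61→(61−4)÷3=19=s, 28→(28−4)÷3=8=h, 7→(7−4)÷3=1=a, 52→(52−4)÷3=16=p, 19→(19−4)÷3=5=e.

shape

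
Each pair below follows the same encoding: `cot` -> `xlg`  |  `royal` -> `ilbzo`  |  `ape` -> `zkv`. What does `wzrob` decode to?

Each pair mirrors across the alphabet (c↔x, o↔l, t↔g): positions sum to 25. Each letter is replaced by its mirror in the alphabet: a↔z, b↔y, c↔x, and so on (the Atbash cipher).
Undoing it on wzrob: w↔d, z↔a, r↔i, o↔l, b↔y.

daily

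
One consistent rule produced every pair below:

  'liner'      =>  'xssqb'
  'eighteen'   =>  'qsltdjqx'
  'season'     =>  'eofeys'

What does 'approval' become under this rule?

It's a Vigenère-style cipher with numeric key [12,10,5]: position i shifts by key[i mod 3].
For approval: a+12=m, p+10=z, p+5=u, r+12=d, o+10=y, v+5=a, a+12=m, l+10=v.

mzudyamv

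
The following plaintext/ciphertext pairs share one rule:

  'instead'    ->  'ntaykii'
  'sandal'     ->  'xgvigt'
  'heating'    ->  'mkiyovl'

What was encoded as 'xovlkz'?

singer

Shifts by position in instead: pos 0: i→n (+5), pos 1: n→t (+6), pos 2: s→a (+8), pos 3: t→y (+5), pos 4: e→k (+6), pos 5: a→i (+8) — repeating every 3. A repeating key of period 3 is used — shifts +5, +6, +8 over and over.
Decoding xovlkz: x−5=s, o−6=i, v−8=n, l−5=g, k−6=e, z−8=r.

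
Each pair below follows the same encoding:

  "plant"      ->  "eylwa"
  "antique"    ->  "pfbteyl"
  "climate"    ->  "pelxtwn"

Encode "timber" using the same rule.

cpmxte

The output letters match the input read backwards, each shifted +11: plant reversed is tnalp. Two steps: reverse the string, then apply a Caesar shift of +11.
On timber: reverse → rebmit; then shift: r+11=c, e+11=p, b+11=m, m+11=x, i+11=t, t+11=e.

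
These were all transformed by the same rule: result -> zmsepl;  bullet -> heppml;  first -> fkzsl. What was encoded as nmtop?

r(17)→z(25) and e(4)→m(12) fit y≡19x+14 (mod 26); the inverse of 19 mod 26 is 11. Treating letters as 0–25, the rule is x ↦ 19x + 14 (mod 26).
Decoding nmtop: n(13)→11·(13−14)≡15=p; m(12)→11·(12−14)≡4=e; t(19)→11·(19−14)≡3=d; o(14)→11·(14−14)≡0=a; p(15)→11·(15−14)≡11=l (all mod 26).

pedal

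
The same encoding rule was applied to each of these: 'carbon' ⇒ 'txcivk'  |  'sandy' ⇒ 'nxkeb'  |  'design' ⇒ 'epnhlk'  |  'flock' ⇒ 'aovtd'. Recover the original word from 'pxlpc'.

Treating letters as 0–25, the rule is x ↦ 11x + 23 (mod 26).
Undoing it on pxlpc: p(15)→19·(15−23)≡4=e; x(23)→19·(23−23)≡0=a; l(11)→19·(11−23)≡6=g; p(15)→19·(15−23)≡4=e; c(2)→19·(2−23)≡17=r (all mod 26).

eager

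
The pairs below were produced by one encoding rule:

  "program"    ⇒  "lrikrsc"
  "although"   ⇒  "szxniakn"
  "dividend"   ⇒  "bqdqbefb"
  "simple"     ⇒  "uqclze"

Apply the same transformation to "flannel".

Each letter's alphabet position (a=0..z=25) is mapped through 3·x+18 mod 26 — an affine cipher.
On flannel: f(5)→3·5+18≡7=h; l(11)→3·11+18≡25=z; a(0)→3·0+18≡18=s; n(13)→3·13+18≡5=f; n(13)→3·13+18≡5=f; e(4)→3·4+18≡4=e; l(11)→3·11+18≡25=z (all mod 26).

hzsffez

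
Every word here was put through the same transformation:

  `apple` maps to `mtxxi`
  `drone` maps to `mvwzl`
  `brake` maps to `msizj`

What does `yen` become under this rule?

vmg

The output letters match the input read backwards, each shifted +8: apple reversed is elppa. The word is reversed, then every letter is shifted forward by 8.
For yen: reverse → ney; then shift: n+8=v, e+8=m, y+8=g.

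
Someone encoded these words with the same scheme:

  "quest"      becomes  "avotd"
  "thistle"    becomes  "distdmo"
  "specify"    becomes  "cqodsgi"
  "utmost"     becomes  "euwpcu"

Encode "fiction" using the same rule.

Shifts by position in quest: pos 0: q→a (+10), pos 1: u→v (+1), pos 2: e→o (+10), pos 3: s→t (+1) — repeating every 2. A repeating key of period 2 is used — shifts +10, +1 over and over.
For fiction: f+10=p, i+1=j, c+10=m, t+1=u, i+10=s, o+1=p, n+10=x.

pjmuspx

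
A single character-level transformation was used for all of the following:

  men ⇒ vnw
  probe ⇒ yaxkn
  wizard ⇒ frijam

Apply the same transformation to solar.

It's a constant shift of +9 (ROT9).
On solar: s+9=b, o+9=x, l+9=u, a+9=j, r+9=a.

bxuja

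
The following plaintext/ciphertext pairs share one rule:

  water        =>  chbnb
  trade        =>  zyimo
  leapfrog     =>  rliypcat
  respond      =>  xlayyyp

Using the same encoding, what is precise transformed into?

vymlsdq

Each letter shifts forward by (position + 6), i.e. 6, 7, 8, … — the shift grows by one for each successive letter.
For precise: p+6=v, r+7=y, e+8=m, c+9=l, i+10=s, s+11=d, e+12=q.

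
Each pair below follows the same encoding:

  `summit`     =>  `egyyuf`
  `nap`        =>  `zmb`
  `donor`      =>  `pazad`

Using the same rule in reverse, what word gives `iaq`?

woe

Compare letters: s→e is +12, u→g is +12, m→y is +12 — a constant shift. This is a Caesar cipher with shift 12.
Decoding iaq: i−12=w, a−12=o, q−12=e.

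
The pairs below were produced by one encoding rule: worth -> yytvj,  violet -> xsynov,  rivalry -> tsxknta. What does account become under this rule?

keeyepv

The shift depends on letter class: consonant w→y is +2, but vowel o→y is +10. The rule splits by letter class: vowels +10, consonants +2.
Applying it to account: a(vowel)+10=k, c(cons)+2=e, c(cons)+2=e, o(vowel)+10=y, u(vowel)+10=e, n(cons)+2=p, t(cons)+2=v.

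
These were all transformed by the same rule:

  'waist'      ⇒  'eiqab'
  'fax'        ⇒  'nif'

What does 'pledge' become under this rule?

xtmlom

Compare letters: w→e is +8, a→i is +8, i→q is +8 — a constant shift. Every letter moves 8 places later in the alphabet, wrapping around z→a.
On pledge: p+8=x, l+8=t, e+8=m, d+8=l, g+8=o, e+8=m.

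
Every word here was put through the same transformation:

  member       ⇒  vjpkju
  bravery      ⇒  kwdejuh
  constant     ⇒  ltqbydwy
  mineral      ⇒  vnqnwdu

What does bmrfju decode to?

Shifts by position in member: pos 0: m→v (+9), pos 1: e→j (+5), pos 2: m→p (+3), pos 3: b→k (+9), pos 4: e→j (+5), pos 5: r→u (+3) — repeating every 3. The shifts repeat in a cycle of length 3: positions 0,1,… shift by +9, +5, +3, then the pattern repeats.
Decoding bmrfju: b−9=s, m−5=h, r−3=o, f−9=w, j−5=e, u−3=r.

shower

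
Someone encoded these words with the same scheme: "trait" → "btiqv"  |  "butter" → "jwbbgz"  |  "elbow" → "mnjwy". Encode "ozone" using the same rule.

Shifts by position in trait: pos 0: t→b (+8), pos 1: r→t (+2), pos 2: a→i (+8), pos 3: i→q (+8), pos 4: t→v (+2) — repeating every 3. A repeating key of period 3 is used — shifts +8, +2, +8 over and over.
Applying it to ozone: o+8=w, z+2=b, o+8=w, n+8=v, e+2=g.

wbwvg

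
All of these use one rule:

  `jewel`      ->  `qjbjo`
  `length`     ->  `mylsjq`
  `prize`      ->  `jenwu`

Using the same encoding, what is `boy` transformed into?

dtg

The output letters match the input read backwards, each shifted +5: jewel reversed is lewej. The word is reversed, then every letter is shifted forward by 5.
Applying it to boy: reverse → yob; then shift: y+5=d, o+5=t, b+5=g.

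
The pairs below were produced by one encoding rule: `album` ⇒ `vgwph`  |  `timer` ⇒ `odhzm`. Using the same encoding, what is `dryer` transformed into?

Compare letters: a→v is +21, l→g is +21, b→w is +21 — a constant shift. Every letter moves 21 places later in the alphabet, wrapping around z→a.
For dryer: d+21=y, r+21=m, y+21=t, e+21=z, r+21=m.

ymtzm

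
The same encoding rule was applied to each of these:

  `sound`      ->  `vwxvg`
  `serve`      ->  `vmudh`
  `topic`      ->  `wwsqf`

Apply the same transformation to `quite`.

Shifts by position in sound: pos 0: s→v (+3), pos 1: o→w (+8), pos 2: u→x (+3), pos 3: n→v (+8) — repeating every 2. A repeating key of period 2 is used — shifts +3, +8 over and over.
On quite: q+3=t, u+8=c, i+3=l, t+8=b, e+3=h.

tclbh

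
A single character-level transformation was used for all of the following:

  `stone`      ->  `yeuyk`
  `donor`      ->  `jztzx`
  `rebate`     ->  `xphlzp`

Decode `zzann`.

touch

Shifts by position in stone: pos 0: s→y (+6), pos 1: t→e (+11), pos 2: o→u (+6), pos 3: n→y (+11) — repeating every 2. The shifts repeat in a cycle of length 2: positions 0,1,… shift by +6, +11, then the pattern repeats.
Reversing it on zzann: z−6=t, z−11=o, a−6=u, n−11=c, n−6=h.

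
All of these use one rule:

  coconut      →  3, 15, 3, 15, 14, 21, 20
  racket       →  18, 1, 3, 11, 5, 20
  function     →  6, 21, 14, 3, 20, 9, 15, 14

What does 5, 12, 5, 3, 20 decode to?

Each letter is replaced by its alphabet position (a=1, b=2, …, z=26).
Undoing it on 5, 12, 5, 3, 20: 5=e, 12=l, 5=e, 3=c, 20=t.

elect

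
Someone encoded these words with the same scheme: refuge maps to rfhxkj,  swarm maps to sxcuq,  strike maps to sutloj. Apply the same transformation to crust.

cswvx

Letter i (0-indexed) is shifted by i+0, so successive shifts are 0, 1, 2, ….
For crust: c+0=c, r+1=s, u+2=w, s+3=v, t+4=x.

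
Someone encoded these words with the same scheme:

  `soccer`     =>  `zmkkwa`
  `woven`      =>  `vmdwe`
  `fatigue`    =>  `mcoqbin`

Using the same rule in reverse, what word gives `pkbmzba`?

The output letters match the input read backwards, each shifted +8: soccer reversed is reccos. Two steps: reverse the string, then apply a Caesar shift of +8.
Decoding pkbmzba: shift back: p−8=h, k−8=c, b−8=t, m−8=e, z−8=r, b−8=t, a−8=s → hcterts; then reverse → stretch.

stretch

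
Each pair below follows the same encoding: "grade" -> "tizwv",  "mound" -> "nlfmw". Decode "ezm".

van

Each pair mirrors across the alphabet (g↔t, r↔i, a↔z): positions sum to 25. This is the alphabet-reversal cipher (Atbash): a becomes z, b becomes y, etc.
Undoing it on ezm: e↔v, z↔a, m↔n.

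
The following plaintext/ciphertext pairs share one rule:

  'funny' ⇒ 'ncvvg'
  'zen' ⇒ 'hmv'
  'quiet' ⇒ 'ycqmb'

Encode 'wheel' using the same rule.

Compare letters: f→n is +8, u→c is +8, n→v is +8 — a constant shift. Each letter is shifted forward by 8 in the alphabet (a Caesar shift of +8).
On wheel: w+8=e, h+8=p, e+8=m, e+8=m, l+8=t.

epmmt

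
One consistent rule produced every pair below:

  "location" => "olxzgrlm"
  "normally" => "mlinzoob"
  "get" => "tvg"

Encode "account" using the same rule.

zxxlfmg

This is the alphabet-reversal cipher (Atbash): a becomes z, b becomes y, etc.
On account: a↔z, c↔x, c↔x, o↔l, u↔f, n↔m, t↔g.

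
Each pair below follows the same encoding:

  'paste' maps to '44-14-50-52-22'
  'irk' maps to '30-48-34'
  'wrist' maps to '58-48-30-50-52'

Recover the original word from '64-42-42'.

The formula is n = 2×(alphabet index, a=1) + 12.
Undoing it on 64-42-42: 64→(64−12)÷2=26=z, 42→(42−12)÷2=15=o, 42→(42−12)÷2=15=o.

zoo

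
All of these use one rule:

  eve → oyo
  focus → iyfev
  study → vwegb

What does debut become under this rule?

The shift depends on letter class: consonant v→y is +3, but vowel e→o is +10. Vowels shift forward by 10 and consonants shift forward by 3.
On debut: d(cons)+3=g, e(vowel)+10=o, b(cons)+3=e, u(vowel)+10=e, t(cons)+3=w.

goeew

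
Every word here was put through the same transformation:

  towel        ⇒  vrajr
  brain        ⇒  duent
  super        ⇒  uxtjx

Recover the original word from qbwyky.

oyster

In towel: t→v is +2, o→r is +3, w→a is +4, e→j is +5 — the shift increases by 1 each position. Each letter shifts forward by (position + 2), i.e. 2, 3, 4, … — the shift grows by one for each successive letter.
Reversing it on qbwyky: q−2=o, b−3=y, w−4=s, y−5=t, k−6=e, y−7=r.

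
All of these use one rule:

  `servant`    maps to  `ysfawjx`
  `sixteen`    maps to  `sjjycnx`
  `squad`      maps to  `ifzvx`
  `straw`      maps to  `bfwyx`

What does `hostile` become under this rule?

Two steps: reverse the string, then apply a Caesar shift of +5.
Applying it to hostile: reverse → elitsoh; then shift: e+5=j, l+5=q, i+5=n, t+5=y, s+5=x, o+5=t, h+5=m.

jqnyxtm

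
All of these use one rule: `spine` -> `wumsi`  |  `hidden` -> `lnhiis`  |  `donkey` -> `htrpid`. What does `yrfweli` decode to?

Shifts by position in spine: pos 0: s→w (+4), pos 1: p→u (+5), pos 2: i→m (+4), pos 3: n→s (+5) — repeating every 2. A repeating key of period 2 is used — shifts +4, +5 over and over.
Reversing it on yrfweli: y−4=u, r−5=m, f−4=b, w−5=r, e−4=a, l−5=g, i−4=e.

umbrage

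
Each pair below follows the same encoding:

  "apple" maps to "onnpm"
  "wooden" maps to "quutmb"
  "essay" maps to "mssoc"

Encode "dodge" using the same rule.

tutym

Each letter's alphabet position (a=0..z=25) is mapped through 19·x+14 mod 26 — an affine cipher.
Applying it to dodge: d(3)→19·3+14≡19=t; o(14)→19·14+14≡20=u; d(3)→19·3+14≡19=t; g(6)→19·6+14≡24=y; e(4)→19·4+14≡12=m (all mod 26).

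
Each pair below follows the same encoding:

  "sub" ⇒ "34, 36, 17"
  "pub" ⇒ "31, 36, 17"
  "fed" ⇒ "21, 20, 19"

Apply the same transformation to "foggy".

21, 30, 22, 22, 40

s is letter #19 and maps to 34: an offset of 15. The number is (letter's place in the alphabet, a=1) + 15.
On foggy: f=6→21, o=15→30, g=7→22, g=7→22, y=25→40.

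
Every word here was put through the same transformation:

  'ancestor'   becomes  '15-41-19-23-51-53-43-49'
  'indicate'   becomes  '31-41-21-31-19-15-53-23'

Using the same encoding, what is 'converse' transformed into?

a(#1)→15 and n(#14)→41: differences scale by 2, so n = 2·pos + 13. The formula is n = 2×(alphabet index, a=1) + 13.
On converse: c=3→19, o=15→43, n=14→41, v=22→57, e=5→23, r=18→49, s=19→51, e=5→23.

19-43-41-57-23-49-51-23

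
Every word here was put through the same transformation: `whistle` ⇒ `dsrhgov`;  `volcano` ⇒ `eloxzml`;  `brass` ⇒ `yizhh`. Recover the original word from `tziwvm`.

garden

Each pair mirrors across the alphabet (w↔d, h↔s, i↔r): positions sum to 25. Letters are reflected about the middle of the alphabet (position → 25−position): Atbash.
Undoing it on tziwvm: t↔g, z↔a, i↔r, w↔d, v↔e, m↔n.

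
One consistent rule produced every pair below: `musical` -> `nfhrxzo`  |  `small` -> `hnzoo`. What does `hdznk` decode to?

Each pair mirrors across the alphabet (m↔n, u↔f, s↔h): positions sum to 25. Each letter is replaced by its mirror in the alphabet: a↔z, b↔y, c↔x, and so on (the Atbash cipher).
Undoing it on hdznk: h↔s, d↔w, z↔a, n↔m, k↔p.

swamp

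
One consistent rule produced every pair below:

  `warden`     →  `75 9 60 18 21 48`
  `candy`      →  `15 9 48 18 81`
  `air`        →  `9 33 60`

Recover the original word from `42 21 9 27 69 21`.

w(#23)→75 and a(#1)→9: differences scale by 3, so n = 3·pos + 6. With a=1..z=26, the number is 3·pos + 6.
Reversing it on 42 21 9 27 69 21: 42→(42−6)÷3=12=l, 21→(21−6)÷3=5=e, 9→(9−6)÷3=1=a, 27→(27−6)÷3=7=g, 69→(69−6)÷3=21=u, 21→(21−6)÷3=5=e.

league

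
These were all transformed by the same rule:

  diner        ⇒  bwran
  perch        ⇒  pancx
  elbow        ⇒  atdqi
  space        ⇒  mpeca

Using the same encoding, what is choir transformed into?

Treating letters as 0–25, the rule is x ↦ 25x + 4 (mod 26).
On choir: c(2)→25·2+4≡2=c; h(7)→25·7+4≡23=x; o(14)→25·14+4≡16=q; i(8)→25·8+4≡22=w; r(17)→25·17+4≡13=n (all mod 26).

cxqwn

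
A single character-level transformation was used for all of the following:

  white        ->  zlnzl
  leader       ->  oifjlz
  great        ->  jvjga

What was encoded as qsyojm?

notice

The shift increases by 1 at each position, starting from +3: 3, 4, 5, ….
Decoding qsyojm: q−3=n, s−4=o, y−5=t, o−6=i, j−7=c, m−8=e.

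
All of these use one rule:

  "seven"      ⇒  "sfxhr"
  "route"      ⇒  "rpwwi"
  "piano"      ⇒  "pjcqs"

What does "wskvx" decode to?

wrist

In seven: s→s is +0, e→f is +1, v→x is +2, e→h is +3 — the shift increases by 1 each position. The shift increases by 1 at each position, starting from +0: 0, 1, 2, ….
Reversing it on wskvx: w−0=w, s−1=r, k−2=i, v−3=s, x−4=t.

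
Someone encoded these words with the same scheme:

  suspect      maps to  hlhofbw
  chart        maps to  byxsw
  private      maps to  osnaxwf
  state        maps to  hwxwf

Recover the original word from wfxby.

teach

s(18)→h(7) and u(20)→l(11) fit y≡15x+23 (mod 26); the inverse of 15 mod 26 is 7. Treating letters as 0–25, the rule is x ↦ 15x + 23 (mod 26).
Decoding wfxby: w(22)→7·(22−23)≡19=t; f(5)→7·(5−23)≡4=e; x(23)→7·(23−23)≡0=a; b(1)→7·(1−23)≡2=c; y(24)→7·(24−23)≡7=h (all mod 26).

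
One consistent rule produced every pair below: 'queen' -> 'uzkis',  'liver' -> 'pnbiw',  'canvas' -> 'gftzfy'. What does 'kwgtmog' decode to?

A repeating key of period 3 is used — shifts +4, +5, +6 over and over.
Undoing it on kwgtmog: k−4=g, w−5=r, g−6=a, t−4=p, m−5=h, o−6=i, g−4=c.

graphic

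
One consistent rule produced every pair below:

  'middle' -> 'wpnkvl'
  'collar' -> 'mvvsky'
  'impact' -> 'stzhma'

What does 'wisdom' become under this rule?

It's a Vigenère-style cipher with numeric key [10,7]: position i shifts by key[i mod 2].
For wisdom: w+10=g, i+7=p, s+10=c, d+7=k, o+10=y, m+7=t.

gpckyt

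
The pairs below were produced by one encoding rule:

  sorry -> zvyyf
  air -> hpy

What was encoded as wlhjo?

It's a constant shift of +7 (ROT7).
Reversing it on wlhjo: w−7=p, l−7=e, h−7=a, j−7=c, o−7=h.

peach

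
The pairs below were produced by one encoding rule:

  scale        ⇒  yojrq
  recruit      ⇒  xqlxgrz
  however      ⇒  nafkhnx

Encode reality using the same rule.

xqjruce

Shifts by position in scale: pos 0: s→y (+6), pos 1: c→o (+12), pos 2: a→j (+9), pos 3: l→r (+6), pos 4: e→q (+12) — repeating every 3. The shifts repeat in a cycle of length 3: positions 0,1,… shift by +6, +12, +9, then the pattern repeats.
Applying it to reality: r+6=x, e+12=q, a+9=j, l+6=r, i+12=u, t+9=c, y+6=e.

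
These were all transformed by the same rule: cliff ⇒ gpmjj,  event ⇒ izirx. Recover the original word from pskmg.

logic

Compare letters: c→g is +4, l→p is +4, i→m is +4 — a constant shift. This is a Caesar cipher with shift 4.
Undoing it on pskmg: p−4=l, s−4=o, k−4=g, m−4=i, g−4=c.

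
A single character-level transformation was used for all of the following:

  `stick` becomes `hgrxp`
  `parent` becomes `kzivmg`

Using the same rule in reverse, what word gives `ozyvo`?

label

This is the alphabet-reversal cipher (Atbash): a becomes z, b becomes y, etc.
Reversing it on ozyvo: o↔l, z↔a, y↔b, v↔e, o↔l.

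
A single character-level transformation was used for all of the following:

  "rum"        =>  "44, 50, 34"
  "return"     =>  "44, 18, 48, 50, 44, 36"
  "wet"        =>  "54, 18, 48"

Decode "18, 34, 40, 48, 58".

empty

r(#18)→44 and u(#21)→50: differences scale by 2, so n = 2·pos + 8. The formula is n = 2×(alphabet index, a=1) + 8.
Undoing it on 18, 34, 40, 48, 58: 18→(18−8)÷2=5=e, 34→(34−8)÷2=13=m, 40→(40−8)÷2=16=p, 48→(48−8)÷2=20=t, 58→(58−8)÷2=25=y.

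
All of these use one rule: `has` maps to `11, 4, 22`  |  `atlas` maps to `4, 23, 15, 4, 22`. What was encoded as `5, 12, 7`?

h is letter #8 and maps to 11: an offset of 3. The number is (letter's place in the alphabet, a=1) + 3.
Decoding 5, 12, 7: 5→(5−3)÷1=2=b, 12→(12−3)÷1=9=i, 7→(7−3)÷1=4=d.

bid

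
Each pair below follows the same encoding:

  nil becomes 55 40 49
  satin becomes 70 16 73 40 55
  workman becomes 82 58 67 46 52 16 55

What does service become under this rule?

70 28 67 79 40 22 28

n(#14)→55 and i(#9)→40: differences scale by 3, so n = 3·pos + 13. Each letter becomes 3×(its alphabet position, a=1..z=26) + 13.
For service: s=19→70, e=5→28, r=18→67, v=22→79, i=9→40, c=3→22, e=5→28.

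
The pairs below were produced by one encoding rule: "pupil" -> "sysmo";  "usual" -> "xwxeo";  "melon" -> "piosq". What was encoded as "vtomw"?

Shifts by position in pupil: pos 0: p→s (+3), pos 1: u→y (+4), pos 2: p→s (+3), pos 3: i→m (+4) — repeating every 2. A repeating key of period 2 is used — shifts +3, +4 over and over.
Decoding vtomw: v−3=s, t−4=p, o−3=l, m−4=i, w−3=t.

split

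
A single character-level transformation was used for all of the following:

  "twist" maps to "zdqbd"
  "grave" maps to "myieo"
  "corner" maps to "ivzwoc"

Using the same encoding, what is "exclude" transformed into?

The shift increases by 1 at each position, starting from +6: 6, 7, 8, ….
For exclude: e+6=k, x+7=e, c+8=k, l+9=u, u+10=e, d+11=o, e+12=q.

kekueoq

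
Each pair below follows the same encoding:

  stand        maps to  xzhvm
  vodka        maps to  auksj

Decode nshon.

image

In stand: s→x is +5, t→z is +6, a→h is +7, n→v is +8 — the shift increases by 1 each position. The shift increases by 1 at each position, starting from +5: 5, 6, 7, ….
Decoding nshon: n−5=i, s−6=m, h−7=a, o−8=g, n−9=e.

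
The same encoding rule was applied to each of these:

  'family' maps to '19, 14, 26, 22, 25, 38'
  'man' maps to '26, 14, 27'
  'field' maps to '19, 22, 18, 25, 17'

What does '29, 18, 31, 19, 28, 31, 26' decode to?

f is letter #6 and maps to 19: an offset of 13. The number is (letter's place in the alphabet, a=1) + 13.
Reversing it on 29, 18, 31, 19, 28, 31, 26: 29→(29−13)÷1=16=p, 18→(18−13)÷1=5=e, 31→(31−13)÷1=18=r, 19→(19−13)÷1=6=f, 28→(28−13)÷1=15=o, 31→(31−13)÷1=18=r, 26→(26−13)÷1=13=m.

perform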